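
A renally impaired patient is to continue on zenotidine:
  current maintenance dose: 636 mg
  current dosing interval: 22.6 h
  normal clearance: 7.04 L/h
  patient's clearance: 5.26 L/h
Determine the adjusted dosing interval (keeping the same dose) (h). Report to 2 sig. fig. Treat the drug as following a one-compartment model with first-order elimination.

To keep the same average steady-state level, dosing rate must scale with clearance.
CL ratio = 5.26 / 7.04 = 0.7472
New interval (same dose) = 22.6 / 0.7472 = 30.25 h

30 h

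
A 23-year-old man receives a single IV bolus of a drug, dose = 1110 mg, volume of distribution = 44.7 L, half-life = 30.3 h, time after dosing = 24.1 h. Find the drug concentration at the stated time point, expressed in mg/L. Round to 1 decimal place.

C₀ = Dose / Vd = 1110 / 44.7 = 24.83 mg/L
k = ln2 / t½ = 0.693147 / 30.3 = 0.02288 h⁻¹
C = C₀ · e^(−k·t) = 24.83 × e^(−0.02288 × 24.1)
  = 24.83 × 0.5761 = 14.30 mg/L

14.3 mg/L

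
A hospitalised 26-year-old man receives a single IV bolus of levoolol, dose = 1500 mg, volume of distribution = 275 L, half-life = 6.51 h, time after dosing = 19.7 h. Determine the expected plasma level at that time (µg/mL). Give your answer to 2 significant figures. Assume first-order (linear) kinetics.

0.67 µg/mL

C₀ = Dose / Vd = 1500 / 275 = 5.455 mg/L
k = ln2 / t½ = 0.693147 / 6.51 = 0.1065 h⁻¹
C = C₀ · e^(−k·t) = 5.455 × e^(−0.1065 × 19.7)
  = 5.455 × 0.1227 = 0.6693 mg/L
(0.6693 mg/L = 0.6693 µg/mL)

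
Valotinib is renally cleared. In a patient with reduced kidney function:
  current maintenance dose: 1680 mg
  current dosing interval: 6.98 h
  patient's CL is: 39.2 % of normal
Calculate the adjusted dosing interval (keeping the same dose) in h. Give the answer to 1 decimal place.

17.8 h

To keep the same average steady-state level, dosing rate must scale with clearance.
CL ratio = 39.2 / 100 = 0.3920
New interval (same dose) = 6.98 / 0.3920 = 17.81 h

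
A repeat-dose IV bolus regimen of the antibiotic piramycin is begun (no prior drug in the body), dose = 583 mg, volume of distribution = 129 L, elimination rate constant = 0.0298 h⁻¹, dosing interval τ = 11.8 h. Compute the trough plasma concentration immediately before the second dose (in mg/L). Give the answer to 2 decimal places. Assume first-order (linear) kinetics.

3.18 mg/L

C₀ per dose = Dose / Vd = 583 / 129 = 4.519 mg/L
Fraction remaining after one interval: r = e^(−kτ) = e^(−0.02980 × 11.8) = 0.7035
Before dose 2, 1 dose has been given (aged 1τ).
C_trough = C₀ × r = 4.519 × 0.7035 = 3.179 mg/L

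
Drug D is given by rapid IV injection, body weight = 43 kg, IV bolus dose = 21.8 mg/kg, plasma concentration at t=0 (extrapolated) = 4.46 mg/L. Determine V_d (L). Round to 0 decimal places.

210 L

Dose = 21.8 × 43 = 937.4 mg
Vd = Dose / C₀ = 937.4 / 4.46 = 210.2 L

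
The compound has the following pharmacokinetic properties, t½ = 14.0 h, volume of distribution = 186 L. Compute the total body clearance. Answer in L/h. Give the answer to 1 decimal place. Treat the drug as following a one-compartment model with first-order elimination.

9.2 L/h

k = ln2 / t½ = 0.693147 / 14.0 = 0.04951 h⁻¹
CL = k × Vd = 0.04951 × 186 = 9.209 L/h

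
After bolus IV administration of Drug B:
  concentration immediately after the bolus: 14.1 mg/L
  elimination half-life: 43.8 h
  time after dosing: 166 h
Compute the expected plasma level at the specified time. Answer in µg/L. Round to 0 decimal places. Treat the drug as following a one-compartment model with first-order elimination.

1019 µg/L

k = ln2 / t½ = 0.693147 / 43.8 = 0.01583 h⁻¹
C = C₀ · e^(−k·t) = 14.10 × e^(−0.01583 × 166)
  = 14.10 × 0.07224 = 1.019 mg/L
Convert: 1.019 mg/L × 1000 = 1019 µg/L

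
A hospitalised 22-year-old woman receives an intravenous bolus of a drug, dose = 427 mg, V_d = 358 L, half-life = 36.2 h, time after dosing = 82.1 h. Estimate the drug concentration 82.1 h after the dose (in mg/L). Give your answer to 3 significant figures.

C₀ = Dose / Vd = 427.0 / 358 = 1.193 mg/L
k = ln2 / t½ = 0.693147 / 36.2 = 0.01915 h⁻¹
C = C₀ · e^(−k·t) = 1.193 × e^(−0.01915 × 82.1)
  = 1.193 × 0.2076 = 0.2477 mg/L

0.248 mg/L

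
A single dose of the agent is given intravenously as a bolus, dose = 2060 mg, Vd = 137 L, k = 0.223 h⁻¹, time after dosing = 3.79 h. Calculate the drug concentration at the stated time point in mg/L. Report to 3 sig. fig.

6.46 mg/L

C₀ = Dose / Vd = 2060 / 137 = 15.04 mg/L
C = C₀ · e^(−k·t) = 15.04 × e^(−0.2230 × 3.79)
  = 15.04 × 0.4295 = 6.460 mg/L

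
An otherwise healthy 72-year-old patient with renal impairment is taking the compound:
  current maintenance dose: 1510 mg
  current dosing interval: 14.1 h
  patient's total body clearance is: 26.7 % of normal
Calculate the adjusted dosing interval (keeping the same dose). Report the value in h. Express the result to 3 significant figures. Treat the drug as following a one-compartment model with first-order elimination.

52.8 h

To keep the same average steady-state level, dosing rate must scale with clearance.
CL ratio = 26.7 / 100 = 0.2670
New interval (same dose) = 14.1 / 0.2670 = 52.81 h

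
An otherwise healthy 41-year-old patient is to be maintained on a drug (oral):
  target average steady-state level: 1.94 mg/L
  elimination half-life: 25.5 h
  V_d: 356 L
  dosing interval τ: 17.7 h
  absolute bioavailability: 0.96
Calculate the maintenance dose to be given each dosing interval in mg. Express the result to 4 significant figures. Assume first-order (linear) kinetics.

k = ln2 / t½ = 0.693147 / 25.5 = 0.02718 h⁻¹
CL = k × Vd = 0.02718 × 356 = 9.676 L/h
At steady state, F × (Dose/τ) = Css × CL.
Dose = Css × CL × τ / F = 1.94 × 9.676 × 17.7 / 0.96 = 346.1 mg

346.1 mg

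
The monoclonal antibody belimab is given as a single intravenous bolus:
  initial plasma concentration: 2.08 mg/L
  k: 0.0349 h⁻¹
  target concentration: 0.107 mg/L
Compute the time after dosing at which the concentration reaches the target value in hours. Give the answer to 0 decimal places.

85 h

t = ln(C₀ / C) / k = ln(2.080 / 0.107) / 0.03490
  = ln(19.44) / 0.03490 = 2.967 / 0.03490 = 85.01 h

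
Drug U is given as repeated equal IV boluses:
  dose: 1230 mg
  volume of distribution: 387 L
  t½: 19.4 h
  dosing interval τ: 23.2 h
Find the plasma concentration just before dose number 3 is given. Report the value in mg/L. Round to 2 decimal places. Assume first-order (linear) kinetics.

1.99 mg/L

C₀ per dose = Dose / Vd = 1230 / 387 = 3.178 mg/L
k = ln2 / t½ = 0.693147 / 19.4 = 0.03573 h⁻¹
Fraction remaining after one interval: r = e^(−kτ) = e^(−0.03573 × 23.2) = 0.4365
Before dose 3, 2 doses have been given (aged 1τ, 2τ).
C_trough = C₀ × (r + r²) = 3.178 × (0.4365 + 0.1905) = 1.993 mg/L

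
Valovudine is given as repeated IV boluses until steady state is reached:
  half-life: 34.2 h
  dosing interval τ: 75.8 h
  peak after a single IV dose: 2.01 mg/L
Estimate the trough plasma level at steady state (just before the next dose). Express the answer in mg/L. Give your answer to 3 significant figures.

k = ln2 / t½ = 0.693147 / 34.2 = 0.02027 h⁻¹
e^(−kτ) = e^(−0.02027 × 75.8) = 0.2151
Accumulation ratio R = 1 / (1 − e^(−kτ)) = 1 / (1 − 0.2151) = 1.274
Steady-state trough = C₀ × R × e^(−kτ) = 2.01 × 1.274 × 0.2151 = 0.5508 mg/L

0.551 mg/L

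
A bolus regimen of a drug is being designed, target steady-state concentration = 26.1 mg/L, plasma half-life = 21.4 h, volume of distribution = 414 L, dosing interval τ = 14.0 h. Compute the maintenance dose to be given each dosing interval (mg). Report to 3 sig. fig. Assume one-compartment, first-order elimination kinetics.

4900 mg

k = ln2 / t½ = 0.693147 / 21.4 = 0.03239 h⁻¹
CL = k × Vd = 0.03239 × 414 = 13.41 L/h
At steady state, Dose/τ = Css × CL.
Dose = Css × CL × τ = 26.1 × 13.41 × 14.0 = 4900 mg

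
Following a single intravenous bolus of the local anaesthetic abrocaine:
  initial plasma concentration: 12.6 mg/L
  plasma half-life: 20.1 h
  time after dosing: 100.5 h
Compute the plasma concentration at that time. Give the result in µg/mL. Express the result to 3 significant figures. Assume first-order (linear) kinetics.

0.394 µg/mL

k = ln2 / t½ = 0.693147 / 20.1 = 0.03448 h⁻¹
t / t½ = 100.5 / 20.1 = 5 half-lives
C = C₀ × (1/2)^5 = 12.60 × 0.03125 = 0.3938 mg/L
(0.3938 mg/L = 0.3938 µg/mL)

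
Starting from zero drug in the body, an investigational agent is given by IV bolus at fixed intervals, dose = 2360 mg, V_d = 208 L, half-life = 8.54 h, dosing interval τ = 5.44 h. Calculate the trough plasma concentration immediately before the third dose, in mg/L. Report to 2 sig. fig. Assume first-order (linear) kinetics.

C₀ per dose = Dose / Vd = 2360 / 208 = 11.35 mg/L
k = ln2 / t½ = 0.693147 / 8.54 = 0.08116 h⁻¹
Fraction remaining after one interval: r = e^(−kτ) = e^(−0.08116 × 5.44) = 0.6431
Before dose 3, 2 doses have been given (aged 1τ, 2τ).
C_trough = C₀ × (r + r²) = 11.35 × (0.6431 + 0.4136) = 11.99 mg/L

12 mg/L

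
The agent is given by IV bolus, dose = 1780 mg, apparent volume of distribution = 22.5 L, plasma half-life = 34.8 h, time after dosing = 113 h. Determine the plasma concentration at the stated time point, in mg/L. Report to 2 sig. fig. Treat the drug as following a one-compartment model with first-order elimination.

8.3 mg/L

C₀ = Dose / Vd = 1780 / 22.5 = 79.11 mg/L
k = ln2 / t½ = 0.693147 / 34.8 = 0.01992 h⁻¹
C = C₀ · e^(−k·t) = 79.11 × e^(−0.01992 × 113)
  = 79.11 × 0.1053 = 8.330 mg/L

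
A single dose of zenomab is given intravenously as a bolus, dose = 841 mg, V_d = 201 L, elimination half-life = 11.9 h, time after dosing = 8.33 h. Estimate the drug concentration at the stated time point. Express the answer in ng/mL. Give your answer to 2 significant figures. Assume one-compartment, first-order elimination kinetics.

C₀ = Dose / Vd = 841.0 / 201 = 4.184 mg/L
k = ln2 / t½ = 0.693147 / 11.9 = 0.05825 h⁻¹
C = C₀ · e^(−k·t) = 4.184 × e^(−0.05825 × 8.33)
  = 4.184 × 0.6156 = 2.576 mg/L
Convert: 2.576 mg/L × 1000 = 2576 ng/mL

2600 ng/mL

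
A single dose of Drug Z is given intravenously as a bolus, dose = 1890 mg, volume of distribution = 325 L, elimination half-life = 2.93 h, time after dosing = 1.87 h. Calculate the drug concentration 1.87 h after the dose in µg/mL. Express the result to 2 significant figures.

C₀ = Dose / Vd = 1890 / 325 = 5.815 mg/L
k = ln2 / t½ = 0.693147 / 2.93 = 0.2366 h⁻¹
C = C₀ · e^(−k·t) = 5.815 × e^(−0.2366 × 1.87)
  = 5.815 × 0.6425 = 3.736 mg/L
(3.736 mg/L = 3.736 µg/mL)

3.7 µg/mL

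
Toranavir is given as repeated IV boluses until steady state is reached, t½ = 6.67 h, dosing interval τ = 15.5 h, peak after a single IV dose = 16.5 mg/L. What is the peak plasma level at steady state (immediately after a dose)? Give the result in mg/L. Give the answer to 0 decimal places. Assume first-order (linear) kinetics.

21 mg/L

k = ln2 / t½ = 0.693147 / 6.67 = 0.1039 h⁻¹
e^(−kτ) = e^(−0.1039 × 15.5) = 0.1998
Accumulation ratio R = 1 / (1 − e^(−kτ)) = 1 / (1 − 0.1998) = 1.250
Steady-state peak = C₀ × R = 16.5 × 1.250 = 20.63 mg/L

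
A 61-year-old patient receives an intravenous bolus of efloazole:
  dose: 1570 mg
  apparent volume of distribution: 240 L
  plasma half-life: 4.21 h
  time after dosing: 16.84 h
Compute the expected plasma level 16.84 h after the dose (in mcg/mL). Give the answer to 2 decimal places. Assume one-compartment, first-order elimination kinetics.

C₀ = Dose / Vd = 1570 / 240 = 6.542 mg/L
k = ln2 / t½ = 0.693147 / 4.21 = 0.1646 h⁻¹
t / t½ = 16.84 / 4.21 = 4 half-lives
C = C₀ × (1/2)^4 = 6.542 × 0.06250 = 0.4089 mg/L
(0.4089 mg/L = 0.4089 mcg/mL)

0.41 mcg/mL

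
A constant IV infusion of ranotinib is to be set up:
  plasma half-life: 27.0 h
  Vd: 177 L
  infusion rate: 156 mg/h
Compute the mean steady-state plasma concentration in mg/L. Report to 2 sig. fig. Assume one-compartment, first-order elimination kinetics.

34 mg/L

k = ln2 / t½ = 0.693147 / 27.0 = 0.02567 h⁻¹
CL = k × Vd = 0.02567 × 177 = 4.544 L/h
At steady state Css = R₀ / CL = 156 / 4.544 = 34.33 mg/L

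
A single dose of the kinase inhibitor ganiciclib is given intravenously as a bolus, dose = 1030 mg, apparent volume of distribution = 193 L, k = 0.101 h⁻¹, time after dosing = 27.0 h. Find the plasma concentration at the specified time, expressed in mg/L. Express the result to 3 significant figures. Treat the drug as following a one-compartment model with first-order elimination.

0.349 mg/L

C₀ = Dose / Vd = 1030 / 193 = 5.337 mg/L
C = C₀ · e^(−k·t) = 5.337 × e^(−0.1010 × 27.0)
  = 5.337 × 0.06542 = 0.3491 mg/L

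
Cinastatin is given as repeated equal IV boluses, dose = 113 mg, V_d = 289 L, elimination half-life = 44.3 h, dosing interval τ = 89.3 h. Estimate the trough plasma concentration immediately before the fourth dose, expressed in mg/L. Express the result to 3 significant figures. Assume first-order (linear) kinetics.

C₀ per dose = Dose / Vd = 113 / 289 = 0.3910 mg/L
k = ln2 / t½ = 0.693147 / 44.3 = 0.01565 h⁻¹
Fraction remaining after one interval: r = e^(−kτ) = e^(−0.01565 × 89.3) = 0.2472
Before dose 4, 3 doses have been given (aged 1τ, 2τ, 3τ).
C_trough = C₀ × (r + r² + … + r^3) = C₀ × r(1−r^3)/(1−r)
        = 0.3910 × 0.2472 × (1 − 0.01511) / (1 − 0.2472) = 0.1265 mg/L

0.127 mg/L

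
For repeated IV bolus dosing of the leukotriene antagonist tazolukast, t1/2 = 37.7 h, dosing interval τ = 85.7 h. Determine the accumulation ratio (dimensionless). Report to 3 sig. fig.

k = ln2 / t½ = 0.693147 / 37.7 = 0.01839 h⁻¹
e^(−kτ) = e^(−0.01839 × 85.7) = 0.2068
Accumulation ratio R = 1 / (1 − e^(−kτ)) = 1 / (1 − 0.2068) = 1.261

1.26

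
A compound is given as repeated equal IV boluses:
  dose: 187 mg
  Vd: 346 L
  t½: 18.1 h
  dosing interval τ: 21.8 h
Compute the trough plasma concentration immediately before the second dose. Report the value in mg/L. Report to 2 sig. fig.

C₀ per dose = Dose / Vd = 187 / 346 = 0.5405 mg/L
k = ln2 / t½ = 0.693147 / 18.1 = 0.03830 h⁻¹
Fraction remaining after one interval: r = e^(−kτ) = e^(−0.03830 × 21.8) = 0.4339
Before dose 2, 1 dose has been given (aged 1τ).
C_trough = C₀ × r = 0.5405 × 0.4339 = 0.2345 mg/L

0.23 mg/L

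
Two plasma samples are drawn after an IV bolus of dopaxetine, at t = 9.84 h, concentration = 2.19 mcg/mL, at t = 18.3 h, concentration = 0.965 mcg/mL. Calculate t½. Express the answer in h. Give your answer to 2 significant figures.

7.2 h

k = ln(C₁/C₂) / (t₂ − t₁) = ln(2.19/0.965) / (18.3 − 9.84)
  = 0.8195 / 8.460 = 0.09687 h⁻¹
t½ = ln2 / k = 0.693147 / 0.09687 = 7.155 h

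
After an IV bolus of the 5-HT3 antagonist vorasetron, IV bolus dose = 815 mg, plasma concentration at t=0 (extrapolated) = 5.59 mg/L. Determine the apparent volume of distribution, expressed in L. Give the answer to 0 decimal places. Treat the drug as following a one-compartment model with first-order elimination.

Vd = Dose / C₀ = 815.0 / 5.59 = 145.8 L

146 L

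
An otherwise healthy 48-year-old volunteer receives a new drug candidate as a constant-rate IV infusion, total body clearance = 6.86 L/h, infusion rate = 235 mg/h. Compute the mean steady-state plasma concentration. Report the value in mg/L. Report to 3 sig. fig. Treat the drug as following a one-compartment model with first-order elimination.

At steady state Css = R₀ / CL = 235 / 6.860 = 34.26 mg/L

34.3 mg/L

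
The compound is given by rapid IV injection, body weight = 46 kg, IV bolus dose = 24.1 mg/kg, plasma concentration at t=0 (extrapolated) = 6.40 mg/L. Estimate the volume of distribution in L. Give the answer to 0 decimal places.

173 L

Dose = 24.1 × 46 = 1109 mg
Vd = Dose / C₀ = 1109 / 6.40 = 173.3 L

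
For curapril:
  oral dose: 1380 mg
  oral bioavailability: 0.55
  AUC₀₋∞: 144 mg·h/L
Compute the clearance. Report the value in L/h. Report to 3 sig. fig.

5.27 L/h

CL = F·Dose / AUC = 0.55 × 1380 / 144 = 5.271 L/h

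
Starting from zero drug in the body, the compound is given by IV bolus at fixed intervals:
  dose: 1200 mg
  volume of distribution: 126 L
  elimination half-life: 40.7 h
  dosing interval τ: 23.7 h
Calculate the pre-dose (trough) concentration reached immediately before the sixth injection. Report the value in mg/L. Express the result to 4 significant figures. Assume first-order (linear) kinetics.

16.61 mg/L

C₀ per dose = Dose / Vd = 1200 / 126 = 9.524 mg/L
k = ln2 / t½ = 0.693147 / 40.7 = 0.01703 h⁻¹
Fraction remaining after one interval: r = e^(−kτ) = e^(−0.01703 × 23.7) = 0.6679
Before dose 6, 5 doses have been given (aged 1τ, 2τ, 3τ, 4τ, 5τ).
C_trough = C₀ × (r + r² + … + r^5) = C₀ × r(1−r^5)/(1−r)
        = 9.524 × 0.6679 × (1 − 0.1329) / (1 − 0.6679) = 16.61 mg/L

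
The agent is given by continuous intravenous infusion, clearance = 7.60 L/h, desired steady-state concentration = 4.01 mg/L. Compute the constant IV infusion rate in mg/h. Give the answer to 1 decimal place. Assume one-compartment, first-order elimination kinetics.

At steady state, infusion rate R₀ = Css × CL = 4.01 × 7.600 = 30.48 mg/h

30.5 mg/h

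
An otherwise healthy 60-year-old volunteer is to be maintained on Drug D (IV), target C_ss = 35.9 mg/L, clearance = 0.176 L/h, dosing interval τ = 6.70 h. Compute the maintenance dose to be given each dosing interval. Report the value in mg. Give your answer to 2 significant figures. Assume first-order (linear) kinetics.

42 mg

At steady state, Dose/τ = Css × CL.
Dose = Css × CL × τ = 35.9 × 0.1760 × 6.70 = 42.33 mg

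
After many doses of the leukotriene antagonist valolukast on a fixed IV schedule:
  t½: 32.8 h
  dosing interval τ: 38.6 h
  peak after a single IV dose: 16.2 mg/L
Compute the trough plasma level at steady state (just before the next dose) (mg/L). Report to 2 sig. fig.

k = ln2 / t½ = 0.693147 / 32.8 = 0.02113 h⁻¹
e^(−kτ) = e^(−0.02113 × 38.6) = 0.4424
Accumulation ratio R = 1 / (1 − e^(−kτ)) = 1 / (1 − 0.4424) = 1.793
Steady-state trough = C₀ × R × e^(−kτ) = 16.2 × 1.793 × 0.4424 = 12.85 mg/L

13 mg/L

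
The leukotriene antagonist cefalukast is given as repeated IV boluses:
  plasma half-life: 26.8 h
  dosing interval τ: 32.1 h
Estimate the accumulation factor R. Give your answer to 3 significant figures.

1.77

k = ln2 / t½ = 0.693147 / 26.8 = 0.02586 h⁻¹
e^(−kτ) = e^(−0.02586 × 32.1) = 0.4360
Accumulation ratio R = 1 / (1 − e^(−kτ)) = 1 / (1 − 0.4360) = 1.773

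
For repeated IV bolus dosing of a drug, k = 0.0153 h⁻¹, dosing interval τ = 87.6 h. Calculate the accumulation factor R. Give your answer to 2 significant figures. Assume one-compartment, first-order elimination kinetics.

1.4

e^(−kτ) = e^(−0.01530 × 87.6) = 0.2618
Accumulation ratio R = 1 / (1 − e^(−kτ)) = 1 / (1 − 0.2618) = 1.355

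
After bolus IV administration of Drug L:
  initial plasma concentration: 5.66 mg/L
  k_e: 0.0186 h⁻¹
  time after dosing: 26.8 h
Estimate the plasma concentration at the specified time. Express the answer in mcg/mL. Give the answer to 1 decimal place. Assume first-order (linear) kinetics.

C = C₀ · e^(−k·t) = 5.660 × e^(−0.01860 × 26.8)
  = 5.660 × 0.6075 = 3.438 mg/L
(3.438 mg/L = 3.438 mcg/mL)

3.4 mcg/mL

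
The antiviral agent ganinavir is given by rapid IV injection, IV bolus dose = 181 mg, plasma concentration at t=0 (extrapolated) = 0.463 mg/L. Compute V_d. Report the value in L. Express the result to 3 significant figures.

391 L

Vd = Dose / C₀ = 181.0 / 0.463 = 390.9 L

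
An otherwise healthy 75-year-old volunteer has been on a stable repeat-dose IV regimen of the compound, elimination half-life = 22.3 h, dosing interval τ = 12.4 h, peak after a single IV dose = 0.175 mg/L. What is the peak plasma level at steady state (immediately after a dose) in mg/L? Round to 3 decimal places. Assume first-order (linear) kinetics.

k = ln2 / t½ = 0.693147 / 22.3 = 0.03108 h⁻¹
e^(−kτ) = e^(−0.03108 × 12.4) = 0.6802
Accumulation ratio R = 1 / (1 − e^(−kτ)) = 1 / (1 − 0.6802) = 3.127
Steady-state peak = C₀ × R = 0.175 × 3.127 = 0.5472 mg/L

0.547 mg/L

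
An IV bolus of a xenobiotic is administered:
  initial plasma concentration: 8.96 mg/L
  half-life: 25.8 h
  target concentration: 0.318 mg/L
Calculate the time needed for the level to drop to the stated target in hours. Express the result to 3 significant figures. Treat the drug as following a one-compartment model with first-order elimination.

124 h

k = ln2 / t½ = 0.693147 / 25.8 = 0.02687 h⁻¹
t = ln(C₀ / C) / k = ln(8.960 / 0.318) / 0.02687
  = ln(28.18) / 0.02687 = 3.339 / 0.02687 = 124.3 h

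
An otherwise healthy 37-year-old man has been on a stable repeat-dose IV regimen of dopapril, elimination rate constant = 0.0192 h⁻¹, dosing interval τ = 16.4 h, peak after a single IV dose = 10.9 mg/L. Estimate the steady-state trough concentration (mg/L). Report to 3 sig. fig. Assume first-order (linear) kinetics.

29.5 mg/L

e^(−kτ) = e^(−0.01920 × 16.4) = 0.7299
Accumulation ratio R = 1 / (1 − e^(−kτ)) = 1 / (1 − 0.7299) = 3.702
Steady-state trough = C₀ × R × e^(−kτ) = 10.9 × 3.702 × 0.7299 = 29.45 mg/L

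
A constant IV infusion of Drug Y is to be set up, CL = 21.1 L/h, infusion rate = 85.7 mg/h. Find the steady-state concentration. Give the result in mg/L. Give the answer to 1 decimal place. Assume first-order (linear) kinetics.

At steady state Css = R₀ / CL = 85.7 / 21.10 = 4.062 mg/L

4.1 mg/L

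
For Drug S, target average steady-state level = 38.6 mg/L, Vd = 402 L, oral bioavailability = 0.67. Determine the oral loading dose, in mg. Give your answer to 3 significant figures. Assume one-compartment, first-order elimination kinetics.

LD = Css × Vd / F = 38.6 × 402 / 0.67 = 23160 mg

23200 mg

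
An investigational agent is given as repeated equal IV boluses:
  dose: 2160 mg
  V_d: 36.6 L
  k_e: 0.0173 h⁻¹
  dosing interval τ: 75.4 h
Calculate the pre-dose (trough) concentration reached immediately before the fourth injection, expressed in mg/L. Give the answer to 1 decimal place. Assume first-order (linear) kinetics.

C₀ per dose = Dose / Vd = 2160 / 36.6 = 59.02 mg/L
Fraction remaining after one interval: r = e^(−kτ) = e^(−0.01730 × 75.4) = 0.2713
Before dose 4, 3 doses have been given (aged 1τ, 2τ, 3τ).
C_trough = C₀ × (r + r² + … + r^3) = C₀ × r(1−r^3)/(1−r)
        = 59.02 × 0.2713 × (1 − 0.01997) / (1 − 0.2713) = 21.53 mg/L

21.5 mg/L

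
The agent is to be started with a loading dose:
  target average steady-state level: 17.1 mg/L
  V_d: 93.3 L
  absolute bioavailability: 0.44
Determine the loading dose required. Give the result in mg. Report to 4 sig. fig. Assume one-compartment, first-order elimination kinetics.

LD = Css × Vd / F = 17.1 × 93.3 / 0.44 = 3626 mg

3626 mg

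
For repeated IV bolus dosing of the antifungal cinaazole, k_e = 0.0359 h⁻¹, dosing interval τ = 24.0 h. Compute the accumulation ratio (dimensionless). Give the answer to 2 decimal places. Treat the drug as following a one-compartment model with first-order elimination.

1.73

e^(−kτ) = e^(−0.03590 × 24.0) = 0.4225
Accumulation ratio R = 1 / (1 − e^(−kτ)) = 1 / (1 − 0.4225) = 1.732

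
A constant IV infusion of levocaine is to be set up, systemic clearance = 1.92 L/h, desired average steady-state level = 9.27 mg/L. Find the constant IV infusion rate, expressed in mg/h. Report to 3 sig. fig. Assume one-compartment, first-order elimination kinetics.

At steady state, infusion rate R₀ = Css × CL = 9.27 × 1.920 = 17.80 mg/h

17.8 mg/h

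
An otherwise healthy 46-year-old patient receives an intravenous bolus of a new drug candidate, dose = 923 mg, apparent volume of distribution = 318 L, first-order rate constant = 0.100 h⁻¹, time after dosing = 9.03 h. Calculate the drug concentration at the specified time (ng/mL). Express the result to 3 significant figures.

C₀ = Dose / Vd = 923.0 / 318 = 2.903 mg/L
C = C₀ · e^(−k·t) = 2.903 × e^(−0.1000 × 9.03)
  = 2.903 × 0.4054 = 1.177 mg/L
Convert: 1.177 mg/L × 1000 = 1177 ng/mL

1180 ng/mL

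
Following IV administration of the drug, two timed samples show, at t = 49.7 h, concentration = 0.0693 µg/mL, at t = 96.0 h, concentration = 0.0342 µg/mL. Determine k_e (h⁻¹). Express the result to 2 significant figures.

0.015 h⁻¹

k = ln(C₁/C₂) / (t₂ − t₁) = ln(0.0693/0.0342) / (96.0 − 49.7)
  = 0.7062 / 46.30 = 0.01525 h⁻¹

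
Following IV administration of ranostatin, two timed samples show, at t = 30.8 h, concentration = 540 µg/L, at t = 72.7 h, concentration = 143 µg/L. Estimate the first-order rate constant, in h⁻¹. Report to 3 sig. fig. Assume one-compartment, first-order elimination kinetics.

0.0317 h⁻¹

k = ln(C₁/C₂) / (t₂ − t₁) = ln(540/143) / (72.7 − 30.8)
  = 1.329 / 41.90 = 0.03172 h⁻¹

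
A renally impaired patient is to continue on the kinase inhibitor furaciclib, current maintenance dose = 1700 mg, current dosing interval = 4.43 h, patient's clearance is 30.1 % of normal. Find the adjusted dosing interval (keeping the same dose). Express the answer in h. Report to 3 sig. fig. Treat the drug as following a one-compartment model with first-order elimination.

14.7 h

To keep the same average steady-state level, dosing rate must scale with clearance.
CL ratio = 30.1 / 100 = 0.3010
New interval (same dose) = 4.43 / 0.3010 = 14.72 h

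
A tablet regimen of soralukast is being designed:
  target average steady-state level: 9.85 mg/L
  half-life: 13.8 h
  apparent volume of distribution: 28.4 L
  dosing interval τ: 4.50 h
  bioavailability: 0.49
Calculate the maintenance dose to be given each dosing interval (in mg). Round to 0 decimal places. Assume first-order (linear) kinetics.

k = ln2 / t½ = 0.693147 / 13.8 = 0.05023 h⁻¹
CL = k × Vd = 0.05023 × 28.4 = 1.427 L/h
At steady state, F × (Dose/τ) = Css × CL.
Dose = Css × CL × τ / F = 9.85 × 1.427 × 4.50 / 0.49 = 129.1 mg

129 mg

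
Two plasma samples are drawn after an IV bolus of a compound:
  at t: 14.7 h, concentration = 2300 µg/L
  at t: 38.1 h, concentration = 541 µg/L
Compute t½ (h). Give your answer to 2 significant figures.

k = ln(C₁/C₂) / (t₂ − t₁) = ln(2300/541) / (38.1 − 14.7)
  = 1.447 / 23.40 = 0.06184 h⁻¹
t½ = ln2 / k = 0.693147 / 0.06184 = 11.21 h

11 h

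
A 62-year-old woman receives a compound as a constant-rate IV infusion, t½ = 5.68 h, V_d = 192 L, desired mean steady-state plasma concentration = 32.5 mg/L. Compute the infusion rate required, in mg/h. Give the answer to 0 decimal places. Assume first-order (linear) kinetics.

761 mg/h

k = ln2 / t½ = 0.693147 / 5.68 = 0.1220 h⁻¹
CL = k × Vd = 0.1220 × 192 = 23.42 L/h
At steady state, infusion rate R₀ = Css × CL = 32.5 × 23.42 = 761.2 mg/h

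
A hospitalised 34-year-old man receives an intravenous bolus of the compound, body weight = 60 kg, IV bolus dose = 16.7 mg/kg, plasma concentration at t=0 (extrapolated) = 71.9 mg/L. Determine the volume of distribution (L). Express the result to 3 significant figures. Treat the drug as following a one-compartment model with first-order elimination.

13.9 L

Dose = 16.7 × 60 = 1002 mg
Vd = Dose / C₀ = 1002 / 71.9 = 13.94 L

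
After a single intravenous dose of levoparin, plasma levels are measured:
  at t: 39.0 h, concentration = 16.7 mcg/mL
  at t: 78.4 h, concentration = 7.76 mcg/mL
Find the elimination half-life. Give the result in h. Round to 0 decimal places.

36 h

k = ln(C₁/C₂) / (t₂ − t₁) = ln(16.7/7.76) / (78.4 − 39.0)
  = 0.7664 / 39.40 = 0.01945 h⁻¹
t½ = ln2 / k = 0.693147 / 0.01945 = 35.64 h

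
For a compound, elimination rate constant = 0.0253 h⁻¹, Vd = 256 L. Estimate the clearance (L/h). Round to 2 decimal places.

6.48 L/h

CL = k × Vd = 0.0253 × 256 = 6.477 L/h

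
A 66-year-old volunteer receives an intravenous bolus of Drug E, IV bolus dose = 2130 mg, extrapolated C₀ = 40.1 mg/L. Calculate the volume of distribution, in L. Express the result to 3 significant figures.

Vd = Dose / C₀ = 2130 / 40.1 = 53.12 L

53.1 L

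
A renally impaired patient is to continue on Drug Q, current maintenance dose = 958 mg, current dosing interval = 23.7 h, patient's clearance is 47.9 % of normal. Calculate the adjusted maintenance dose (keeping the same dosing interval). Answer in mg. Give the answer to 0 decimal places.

459 mg

To keep the same average steady-state level, dosing rate must scale with clearance.
CL ratio = 47.9 / 100 = 0.4790
New dose (same interval) = 958 × 0.4790 = 458.9 mg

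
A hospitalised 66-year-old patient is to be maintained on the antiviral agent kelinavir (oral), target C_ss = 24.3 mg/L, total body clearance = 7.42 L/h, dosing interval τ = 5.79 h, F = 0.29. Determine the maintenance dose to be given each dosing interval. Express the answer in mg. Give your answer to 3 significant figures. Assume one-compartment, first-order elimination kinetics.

3600 mg

At steady state, F × (Dose/τ) = Css × CL.
Dose = Css × CL × τ / F = 24.3 × 7.420 × 5.79 / 0.29 = 3600 mg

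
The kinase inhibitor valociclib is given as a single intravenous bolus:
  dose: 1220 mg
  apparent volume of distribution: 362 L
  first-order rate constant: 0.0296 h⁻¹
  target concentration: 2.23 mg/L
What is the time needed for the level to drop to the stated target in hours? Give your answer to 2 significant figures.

C₀ = Dose / Vd = 1220 / 362 = 3.370 mg/L
t = ln(C₀ / C) / k = ln(3.370 / 2.23) / 0.02960
  = ln(1.511) / 0.02960 = 0.4128 / 0.02960 = 13.95 h

14 h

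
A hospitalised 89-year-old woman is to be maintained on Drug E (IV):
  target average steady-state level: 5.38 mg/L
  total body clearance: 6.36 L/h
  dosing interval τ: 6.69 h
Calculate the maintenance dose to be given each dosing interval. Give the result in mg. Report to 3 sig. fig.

229 mg

At steady state, Dose/τ = Css × CL.
Dose = Css × CL × τ = 5.38 × 6.360 × 6.69 = 228.9 mg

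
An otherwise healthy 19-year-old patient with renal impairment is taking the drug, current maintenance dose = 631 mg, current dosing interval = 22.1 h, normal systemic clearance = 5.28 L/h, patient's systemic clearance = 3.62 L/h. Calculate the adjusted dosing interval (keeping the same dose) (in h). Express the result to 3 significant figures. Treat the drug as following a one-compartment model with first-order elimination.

32.2 h

To keep the same average steady-state level, dosing rate must scale with clearance.
CL ratio = 3.62 / 5.28 = 0.6856
New interval (same dose) = 22.1 / 0.6856 = 32.23 h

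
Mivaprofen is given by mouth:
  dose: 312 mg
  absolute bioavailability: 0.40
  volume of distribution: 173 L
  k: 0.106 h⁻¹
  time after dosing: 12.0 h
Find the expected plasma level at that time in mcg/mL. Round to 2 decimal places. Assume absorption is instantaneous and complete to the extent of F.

0.20 mcg/mL

Amount reaching circulation = F × Dose = 0.40 × 312.0 = 124.8 mg
C₀ = F·Dose / Vd = 124.8 / 173 = 0.7214 mg/L
C = C₀ · e^(−k·t) = 0.7214 × e^(−0.1060 × 12.0)
  = 0.7214 × 0.2803 = 0.2022 mg/L
(0.2022 mg/L = 0.2022 mcg/mL)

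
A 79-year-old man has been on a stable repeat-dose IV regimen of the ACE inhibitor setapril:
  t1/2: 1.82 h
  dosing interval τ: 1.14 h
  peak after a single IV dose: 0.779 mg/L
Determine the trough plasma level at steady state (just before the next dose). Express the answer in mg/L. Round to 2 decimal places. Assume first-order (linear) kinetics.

1.43 mg/L

k = ln2 / t½ = 0.693147 / 1.82 = 0.3809 h⁻¹
e^(−kτ) = e^(−0.3809 × 1.14) = 0.6478
Accumulation ratio R = 1 / (1 − e^(−kτ)) = 1 / (1 − 0.6478) = 2.839
Steady-state trough = C₀ × R × e^(−kτ) = 0.779 × 2.839 × 0.6478 = 1.433 mg/L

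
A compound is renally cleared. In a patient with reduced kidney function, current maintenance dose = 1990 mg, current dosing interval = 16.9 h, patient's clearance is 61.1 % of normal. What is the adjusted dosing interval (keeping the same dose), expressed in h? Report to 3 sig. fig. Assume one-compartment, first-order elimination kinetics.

To keep the same average steady-state level, dosing rate must scale with clearance.
CL ratio = 61.1 / 100 = 0.6110
New interval (same dose) = 16.9 / 0.6110 = 27.66 h

27.7 h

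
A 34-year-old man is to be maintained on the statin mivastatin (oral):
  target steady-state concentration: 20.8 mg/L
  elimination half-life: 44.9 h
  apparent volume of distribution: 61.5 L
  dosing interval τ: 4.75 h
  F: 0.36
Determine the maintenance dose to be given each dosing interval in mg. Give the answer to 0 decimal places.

k = ln2 / t½ = 0.693147 / 44.9 = 0.01544 h⁻¹
CL = k × Vd = 0.01544 × 61.5 = 0.9496 L/h
At steady state, F × (Dose/τ) = Css × CL.
Dose = Css × CL × τ / F = 20.8 × 0.9496 × 4.75 / 0.36 = 260.6 mg

261 mg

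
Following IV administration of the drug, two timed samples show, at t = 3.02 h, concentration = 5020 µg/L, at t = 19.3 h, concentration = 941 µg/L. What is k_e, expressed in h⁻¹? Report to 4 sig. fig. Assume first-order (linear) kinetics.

0.1028 h⁻¹

k = ln(C₁/C₂) / (t₂ − t₁) = ln(5020/941) / (19.3 − 3.02)
  = 1.674 / 16.28 = 0.1028 h⁻¹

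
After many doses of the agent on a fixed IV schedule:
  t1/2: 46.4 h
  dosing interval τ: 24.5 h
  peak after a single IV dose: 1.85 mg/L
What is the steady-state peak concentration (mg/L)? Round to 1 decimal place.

k = ln2 / t½ = 0.693147 / 46.4 = 0.01494 h⁻¹
e^(−kτ) = e^(−0.01494 × 24.5) = 0.6935
Accumulation ratio R = 1 / (1 − e^(−kτ)) = 1 / (1 − 0.6935) = 3.263
Steady-state peak = C₀ × R = 1.85 × 3.263 = 6.037 mg/L

6.0 mg/L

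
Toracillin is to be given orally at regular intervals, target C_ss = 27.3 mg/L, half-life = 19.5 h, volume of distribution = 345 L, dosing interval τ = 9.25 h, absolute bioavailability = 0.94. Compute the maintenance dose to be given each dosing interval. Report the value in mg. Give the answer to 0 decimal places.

3294 mg

k = ln2 / t½ = 0.693147 / 19.5 = 0.03555 h⁻¹
CL = k × Vd = 0.03555 × 345 = 12.26 L/h
At steady state, F × (Dose/τ) = Css × CL.
Dose = Css × CL × τ / F = 27.3 × 12.26 × 9.25 / 0.94 = 3294 mg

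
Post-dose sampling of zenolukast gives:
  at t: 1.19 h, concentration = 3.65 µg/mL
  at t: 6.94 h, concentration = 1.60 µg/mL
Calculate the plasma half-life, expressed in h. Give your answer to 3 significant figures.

k = ln(C₁/C₂) / (t₂ − t₁) = ln(3.65/1.60) / (6.94 − 1.19)
  = 0.8247 / 5.750 = 0.1434 h⁻¹
t½ = ln2 / k = 0.693147 / 0.1434 = 4.834 h

4.83 h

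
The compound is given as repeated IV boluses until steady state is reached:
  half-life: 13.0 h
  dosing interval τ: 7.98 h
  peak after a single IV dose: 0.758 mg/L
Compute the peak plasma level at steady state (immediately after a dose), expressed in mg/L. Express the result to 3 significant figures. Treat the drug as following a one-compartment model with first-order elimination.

k = ln2 / t½ = 0.693147 / 13.0 = 0.05332 h⁻¹
e^(−kτ) = e^(−0.05332 × 7.98) = 0.6534
Accumulation ratio R = 1 / (1 − e^(−kτ)) = 1 / (1 − 0.6534) = 2.885
Steady-state peak = C₀ × R = 0.758 × 2.885 = 2.187 mg/L

2.19 mg/L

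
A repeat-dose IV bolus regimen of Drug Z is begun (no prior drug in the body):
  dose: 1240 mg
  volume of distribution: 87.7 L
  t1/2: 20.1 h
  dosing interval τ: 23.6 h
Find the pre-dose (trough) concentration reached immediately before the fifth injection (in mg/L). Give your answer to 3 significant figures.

C₀ per dose = Dose / Vd = 1240 / 87.7 = 14.14 mg/L
k = ln2 / t½ = 0.693147 / 20.1 = 0.03448 h⁻¹
Fraction remaining after one interval: r = e^(−kτ) = e^(−0.03448 × 23.6) = 0.4432
Before dose 5, 4 doses have been given (aged 1τ, 2τ, 3τ, 4τ).
C_trough = C₀ × (r + r² + … + r^4) = C₀ × r(1−r^4)/(1−r)
        = 14.14 × 0.4432 × (1 − 0.03858) / (1 − 0.4432) = 10.82 mg/L

10.8 mg/L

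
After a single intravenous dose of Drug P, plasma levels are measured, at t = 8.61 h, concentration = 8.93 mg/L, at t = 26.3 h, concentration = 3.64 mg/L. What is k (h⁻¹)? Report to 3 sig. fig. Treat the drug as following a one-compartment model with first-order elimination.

k = ln(C₁/C₂) / (t₂ − t₁) = ln(8.93/3.64) / (26.3 − 8.61)
  = 0.8974 / 17.69 = 0.05073 h⁻¹

0.0507 h⁻¹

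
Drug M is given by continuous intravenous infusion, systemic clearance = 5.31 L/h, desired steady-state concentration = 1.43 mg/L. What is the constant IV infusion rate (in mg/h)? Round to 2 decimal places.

At steady state, infusion rate R₀ = Css × CL = 1.43 × 5.310 = 7.593 mg/h

7.59 mg/h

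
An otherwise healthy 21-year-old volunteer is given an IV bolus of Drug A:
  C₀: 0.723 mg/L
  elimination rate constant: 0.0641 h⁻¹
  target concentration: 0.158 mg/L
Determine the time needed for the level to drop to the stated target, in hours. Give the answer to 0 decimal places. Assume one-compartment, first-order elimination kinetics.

t = ln(C₀ / C) / k = ln(0.7230 / 0.158) / 0.06410
  = ln(4.576) / 0.06410 = 1.521 / 0.06410 = 23.73 h

24 h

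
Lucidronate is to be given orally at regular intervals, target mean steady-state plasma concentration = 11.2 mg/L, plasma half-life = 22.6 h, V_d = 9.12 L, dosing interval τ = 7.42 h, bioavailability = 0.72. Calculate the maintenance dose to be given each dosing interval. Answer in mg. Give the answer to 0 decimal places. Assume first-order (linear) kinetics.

32 mg

k = ln2 / t½ = 0.693147 / 22.6 = 0.03067 h⁻¹
CL = k × Vd = 0.03067 × 9.12 = 0.2797 L/h
At steady state, F × (Dose/τ) = Css × CL.
Dose = Css × CL × τ / F = 11.2 × 0.2797 × 7.42 / 0.72 = 32.28 mg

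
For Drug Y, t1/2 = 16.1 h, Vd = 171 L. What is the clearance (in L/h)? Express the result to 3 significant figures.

k = ln2 / t½ = 0.693147 / 16.1 = 0.04305 h⁻¹
CL = k × Vd = 0.04305 × 171 = 7.362 L/h

7.36 L/h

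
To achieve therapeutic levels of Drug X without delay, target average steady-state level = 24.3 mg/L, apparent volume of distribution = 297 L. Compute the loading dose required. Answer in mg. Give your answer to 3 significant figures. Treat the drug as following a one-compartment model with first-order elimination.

LD = Css × Vd = 24.3 × 297 = 7217 mg

7220 mg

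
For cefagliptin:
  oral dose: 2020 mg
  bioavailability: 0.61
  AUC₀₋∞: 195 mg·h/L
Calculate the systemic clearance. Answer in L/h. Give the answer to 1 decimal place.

6.3 L/h

CL = F·Dose / AUC = 0.61 × 2020 / 195 = 6.319 L/h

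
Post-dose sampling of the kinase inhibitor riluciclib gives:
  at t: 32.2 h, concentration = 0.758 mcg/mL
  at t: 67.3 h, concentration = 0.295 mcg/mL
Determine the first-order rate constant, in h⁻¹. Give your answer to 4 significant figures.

0.02689 h⁻¹

k = ln(C₁/C₂) / (t₂ − t₁) = ln(0.758/0.295) / (67.3 − 32.2)
  = 0.9437 / 35.10 = 0.02689 h⁻¹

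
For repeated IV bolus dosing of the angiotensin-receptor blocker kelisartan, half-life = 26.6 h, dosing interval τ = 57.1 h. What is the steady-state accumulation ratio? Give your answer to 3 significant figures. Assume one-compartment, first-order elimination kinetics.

1.29

k = ln2 / t½ = 0.693147 / 26.6 = 0.02606 h⁻¹
e^(−kτ) = e^(−0.02606 × 57.1) = 0.2258
Accumulation ratio R = 1 / (1 − e^(−kτ)) = 1 / (1 − 0.2258) = 1.292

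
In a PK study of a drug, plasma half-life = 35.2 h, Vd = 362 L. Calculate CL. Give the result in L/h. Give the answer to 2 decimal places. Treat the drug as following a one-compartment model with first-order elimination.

7.13 L/h

k = ln2 / t½ = 0.693147 / 35.2 = 0.01969 h⁻¹
CL = k × Vd = 0.01969 × 362 = 7.128 L/h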